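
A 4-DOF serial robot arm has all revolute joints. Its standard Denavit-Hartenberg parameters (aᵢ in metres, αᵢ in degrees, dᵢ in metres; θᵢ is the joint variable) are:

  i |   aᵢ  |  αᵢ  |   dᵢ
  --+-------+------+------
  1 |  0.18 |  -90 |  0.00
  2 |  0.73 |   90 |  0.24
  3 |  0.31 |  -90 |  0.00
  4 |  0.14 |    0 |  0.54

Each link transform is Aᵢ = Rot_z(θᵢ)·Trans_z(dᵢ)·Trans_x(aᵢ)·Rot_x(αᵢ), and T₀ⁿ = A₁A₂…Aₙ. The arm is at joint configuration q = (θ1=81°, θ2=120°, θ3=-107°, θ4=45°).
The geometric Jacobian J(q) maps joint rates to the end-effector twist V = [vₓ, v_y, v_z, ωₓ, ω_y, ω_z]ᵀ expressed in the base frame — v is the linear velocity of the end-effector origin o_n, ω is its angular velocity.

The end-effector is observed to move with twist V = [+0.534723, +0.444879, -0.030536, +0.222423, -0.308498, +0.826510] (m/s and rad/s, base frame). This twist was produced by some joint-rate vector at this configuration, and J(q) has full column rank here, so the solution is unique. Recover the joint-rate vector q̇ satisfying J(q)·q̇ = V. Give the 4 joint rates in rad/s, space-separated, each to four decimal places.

o_n = [0.2318, -0.5117, -0.9264]
J₁: ẑ×o_n = [0.5117, 0.2318, -0.0000], ω = ẑ
J2: z=[-0.9877, 0.1564, 0.0000] o=[0.0282, 0.1778, 0.0000] → [-0.1449, -0.9150, 0.6491, -0.9877, 0.1564, 0.0000]
J3: z=[0.1355, 0.8554, -0.5000] o=[-0.2660, -0.1452, -0.6322] → [-0.4349, -0.2090, -0.4755, 0.1355, 0.8554, -0.5000]
J4: z=[0.2140, -0.5180, -0.8282] o=[0.0339, -0.1468, -0.5537] → [-0.1092, -0.0842, 0.0244, 0.2140, -0.5180, -0.8282]
q̇ = J⁺·V = [0.7800, -0.2390, -0.2570, 0.0990]

0.7800 -0.2390 -0.2570 0.0990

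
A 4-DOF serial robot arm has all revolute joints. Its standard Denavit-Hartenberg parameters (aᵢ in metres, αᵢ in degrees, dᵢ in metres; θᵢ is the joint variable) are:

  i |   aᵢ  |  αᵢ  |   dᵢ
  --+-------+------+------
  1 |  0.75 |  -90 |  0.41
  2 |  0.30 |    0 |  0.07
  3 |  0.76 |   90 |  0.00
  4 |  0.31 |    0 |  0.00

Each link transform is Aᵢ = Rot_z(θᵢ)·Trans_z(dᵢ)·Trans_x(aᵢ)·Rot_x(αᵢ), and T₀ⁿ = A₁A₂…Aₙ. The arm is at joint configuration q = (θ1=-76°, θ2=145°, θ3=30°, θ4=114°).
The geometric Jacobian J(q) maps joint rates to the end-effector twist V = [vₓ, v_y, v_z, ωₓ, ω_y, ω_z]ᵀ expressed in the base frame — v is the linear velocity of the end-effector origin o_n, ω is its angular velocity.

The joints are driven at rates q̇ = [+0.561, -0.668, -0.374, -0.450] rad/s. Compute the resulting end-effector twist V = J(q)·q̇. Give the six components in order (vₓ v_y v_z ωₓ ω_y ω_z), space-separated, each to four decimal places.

o_n = [0.3119, 0.2089, 0.1827]
J₁: ẑ×o_n = [-0.2089, 0.3119, 0.0000], ω = ẑ
J2: z=[0.9703, 0.2419, 0.0000] o=[0.1814, -0.7277, 0.4100] → [-0.0550, 0.2206, 0.8772, 0.9703, 0.2419, 0.0000]
J3: z=[0.9703, 0.2419, 0.0000] o=[0.1899, -0.4723, 0.2379] → [-0.0134, 0.0536, 0.6315, 0.9703, 0.2419, 0.0000]
J4: z=[0.0211, -0.0846, -0.9962] o=[0.0067, 0.2623, 0.1717] → [-0.0541, -0.3042, 0.0247, 0.0211, -0.0846, -0.9962]
V = J·q̇ = [-0.0511, 0.1445, -0.8333, -1.0205, -0.2140, 1.0093]

-0.0511 0.1445 -0.8333 -1.0205 -0.2140 1.0093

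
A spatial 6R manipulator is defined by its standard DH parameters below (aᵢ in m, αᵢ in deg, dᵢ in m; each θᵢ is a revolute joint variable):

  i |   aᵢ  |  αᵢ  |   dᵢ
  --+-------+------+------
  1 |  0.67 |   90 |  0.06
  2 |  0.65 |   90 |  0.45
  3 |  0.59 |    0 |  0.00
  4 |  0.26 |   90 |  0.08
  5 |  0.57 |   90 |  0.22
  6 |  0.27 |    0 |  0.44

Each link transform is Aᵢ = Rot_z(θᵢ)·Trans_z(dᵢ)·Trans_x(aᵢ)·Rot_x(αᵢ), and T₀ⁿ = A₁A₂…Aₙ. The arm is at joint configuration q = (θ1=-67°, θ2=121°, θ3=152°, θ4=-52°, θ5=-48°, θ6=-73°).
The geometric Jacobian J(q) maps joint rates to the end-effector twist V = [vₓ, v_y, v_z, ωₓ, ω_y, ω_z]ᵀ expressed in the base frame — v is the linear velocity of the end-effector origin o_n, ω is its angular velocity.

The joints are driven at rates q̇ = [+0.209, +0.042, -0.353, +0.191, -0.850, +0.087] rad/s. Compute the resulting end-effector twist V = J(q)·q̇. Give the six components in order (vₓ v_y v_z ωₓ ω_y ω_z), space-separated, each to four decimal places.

o_n = [-0.9731, -0.4767, -0.2751]
J₁: ẑ×o_n = [0.4767, -0.9731, 0.0000], ω = ẑ
J2: z=[-0.9205, -0.3907, 0.0000] o=[0.2618, -0.6167, 0.0600] → [0.1309, -0.3085, -0.6114, -0.9205, -0.3907, 0.0000]
J3: z=[0.3349, -0.7890, 0.5150] o=[-0.2832, -0.4844, 0.6172] → [0.7000, -0.0565, -0.5417, 0.3349, -0.7890, 0.5150]
J4: z=[0.3349, -0.7890, 0.5150] o=[-0.4334, -0.8396, 0.1706] → [0.1648, -0.1287, -0.3043, 0.3349, -0.7890, 0.5150]
J5: z=[-0.3580, 0.3990, 0.8441] o=[-0.6332, -1.0242, 0.1731] → [-0.6410, -0.4474, -0.0604, -0.3580, 0.3990, 0.8441]
J6: z=[0.4236, 0.8751, -0.2340] o=[-1.1863, -0.7803, 0.0839] → [-0.2431, 0.1022, -0.0579, 0.4236, 0.8751, -0.2340]
V = J·q̇ = [0.4132, 0.1682, 0.1537, 0.2483, -0.1516, -0.6123]

0.4132 0.1682 0.1537 0.2483 -0.1516 -0.6123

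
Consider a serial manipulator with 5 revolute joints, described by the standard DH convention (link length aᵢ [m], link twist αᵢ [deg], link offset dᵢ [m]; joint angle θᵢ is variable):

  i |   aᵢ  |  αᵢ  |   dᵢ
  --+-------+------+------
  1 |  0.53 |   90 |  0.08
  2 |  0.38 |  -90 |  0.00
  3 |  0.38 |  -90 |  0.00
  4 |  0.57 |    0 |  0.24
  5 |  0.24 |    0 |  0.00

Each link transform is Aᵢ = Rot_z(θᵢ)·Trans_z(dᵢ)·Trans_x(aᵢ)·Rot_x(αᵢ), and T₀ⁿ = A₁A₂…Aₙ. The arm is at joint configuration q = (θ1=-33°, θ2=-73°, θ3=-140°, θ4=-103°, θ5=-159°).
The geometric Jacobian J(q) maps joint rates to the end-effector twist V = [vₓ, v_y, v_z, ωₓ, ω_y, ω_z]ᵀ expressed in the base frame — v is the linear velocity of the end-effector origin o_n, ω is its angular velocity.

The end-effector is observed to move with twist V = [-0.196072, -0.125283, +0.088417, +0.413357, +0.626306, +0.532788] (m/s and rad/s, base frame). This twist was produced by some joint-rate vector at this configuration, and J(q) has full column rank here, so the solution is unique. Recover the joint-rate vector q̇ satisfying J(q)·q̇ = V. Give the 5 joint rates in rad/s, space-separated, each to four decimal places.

o_n = [0.6127, -0.7845, -0.1781]
J₁: ẑ×o_n = [0.7845, 0.6127, -0.0000], ω = ẑ
J2: z=[-0.5446, -0.8387, 0.0000] o=[0.4445, -0.2887, 0.0800] → [0.2164, -0.1405, 0.4111, -0.5446, -0.8387, 0.0000]
J3: z=[0.8020, -0.5208, 0.2924] o=[0.5377, -0.3492, -0.2834] → [0.0724, -0.0625, -0.3101, 0.8020, -0.5208, 0.2924]
J4: z=[-0.2596, -0.7448, -0.6147] o=[0.3333, -0.5077, -0.0050] → [-0.0413, -0.2167, 0.2800, -0.2596, -0.7448, -0.6147]
J5: z=[-0.2596, -0.7448, -0.6147] o=[0.7854, -0.9222, -0.0841] → [0.1546, 0.0817, -0.1643, -0.2596, -0.7448, -0.6147]
q̇ = J⁺·V = [-0.0510, -0.0870, 0.1760, 0.0820, -0.9480]

-0.0510 -0.0870 0.1760 0.0820 -0.9480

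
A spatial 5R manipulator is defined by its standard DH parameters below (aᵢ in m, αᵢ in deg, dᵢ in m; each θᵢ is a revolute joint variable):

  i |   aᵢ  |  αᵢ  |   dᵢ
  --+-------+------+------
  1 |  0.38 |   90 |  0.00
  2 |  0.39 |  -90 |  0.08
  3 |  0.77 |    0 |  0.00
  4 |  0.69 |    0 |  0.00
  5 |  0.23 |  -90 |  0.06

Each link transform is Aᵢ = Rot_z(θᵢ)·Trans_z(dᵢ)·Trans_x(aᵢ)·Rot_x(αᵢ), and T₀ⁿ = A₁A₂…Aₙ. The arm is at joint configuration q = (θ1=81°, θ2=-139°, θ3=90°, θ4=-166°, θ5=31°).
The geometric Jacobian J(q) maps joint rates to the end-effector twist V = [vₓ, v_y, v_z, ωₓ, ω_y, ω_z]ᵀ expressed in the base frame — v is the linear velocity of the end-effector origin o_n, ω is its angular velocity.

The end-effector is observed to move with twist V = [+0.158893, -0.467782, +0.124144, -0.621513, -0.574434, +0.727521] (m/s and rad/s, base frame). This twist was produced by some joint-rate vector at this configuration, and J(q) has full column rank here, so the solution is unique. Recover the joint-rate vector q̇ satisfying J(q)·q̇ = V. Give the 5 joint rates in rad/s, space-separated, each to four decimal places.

o_n = [0.1210, -0.1444, -0.5174]
J₁: ẑ×o_n = [0.1444, 0.1210, -0.0000], ω = ẑ
J2: z=[0.9877, -0.1564, 0.0000] o=[0.0594, 0.3753, 0.0000] → [0.0809, 0.5110, -0.5037, 0.9877, -0.1564, 0.0000]
J3: z=[0.1026, 0.6480, -0.7547] o=[0.0924, 0.0721, -0.2559] → [-0.3328, 0.0052, -0.0408, 0.1026, 0.6480, -0.7547]
J4: z=[0.1026, 0.6480, -0.7547] o=[-0.6681, 0.1925, -0.2559] → [-0.4237, -0.5687, -0.5459, 0.1026, 0.6480, -0.7547]
J5: z=[0.1026, 0.6480, -0.7547] o=[-0.0266, -0.0366, -0.3654] → [-0.1798, -0.0958, -0.1067, 0.1026, 0.6480, -0.7547]
q̇ = J⁺·V = [-0.0370, -0.5240, -0.8550, 0.4360, -0.5940]

-0.0370 -0.5240 -0.8550 0.4360 -0.5940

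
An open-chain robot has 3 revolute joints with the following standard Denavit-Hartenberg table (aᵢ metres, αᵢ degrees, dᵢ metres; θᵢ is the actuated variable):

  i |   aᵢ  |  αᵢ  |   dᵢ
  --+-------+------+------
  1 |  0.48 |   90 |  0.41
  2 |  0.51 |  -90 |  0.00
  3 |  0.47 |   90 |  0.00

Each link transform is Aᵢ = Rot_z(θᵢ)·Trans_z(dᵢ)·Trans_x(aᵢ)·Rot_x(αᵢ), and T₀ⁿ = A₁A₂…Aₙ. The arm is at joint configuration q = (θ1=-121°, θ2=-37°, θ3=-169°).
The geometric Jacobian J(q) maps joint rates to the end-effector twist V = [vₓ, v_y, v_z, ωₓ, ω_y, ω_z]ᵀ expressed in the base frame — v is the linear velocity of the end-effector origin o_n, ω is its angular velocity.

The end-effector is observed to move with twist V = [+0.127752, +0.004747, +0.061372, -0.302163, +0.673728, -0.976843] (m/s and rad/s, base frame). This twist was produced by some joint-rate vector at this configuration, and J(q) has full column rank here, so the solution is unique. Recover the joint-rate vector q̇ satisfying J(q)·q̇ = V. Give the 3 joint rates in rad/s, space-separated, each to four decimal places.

-0.4170 0.6060 -0.7010

o_n = [-0.3441, -0.3985, 0.3807]
J₁: ẑ×o_n = [0.3985, -0.3441, 0.0000], ω = ẑ
J2: z=[-0.8572, 0.5150, 0.0000] o=[-0.2472, -0.4114, 0.4100] → [-0.0151, -0.0251, 0.0388, -0.8572, 0.5150, 0.0000]
J3: z=[-0.3100, -0.5159, 0.7986] o=[-0.4570, -0.7606, 0.1031] → [-0.4324, 0.1762, -0.0540, -0.3100, -0.5159, 0.7986]
q̇ = J⁺·V = [-0.4170, 0.6060, -0.7010]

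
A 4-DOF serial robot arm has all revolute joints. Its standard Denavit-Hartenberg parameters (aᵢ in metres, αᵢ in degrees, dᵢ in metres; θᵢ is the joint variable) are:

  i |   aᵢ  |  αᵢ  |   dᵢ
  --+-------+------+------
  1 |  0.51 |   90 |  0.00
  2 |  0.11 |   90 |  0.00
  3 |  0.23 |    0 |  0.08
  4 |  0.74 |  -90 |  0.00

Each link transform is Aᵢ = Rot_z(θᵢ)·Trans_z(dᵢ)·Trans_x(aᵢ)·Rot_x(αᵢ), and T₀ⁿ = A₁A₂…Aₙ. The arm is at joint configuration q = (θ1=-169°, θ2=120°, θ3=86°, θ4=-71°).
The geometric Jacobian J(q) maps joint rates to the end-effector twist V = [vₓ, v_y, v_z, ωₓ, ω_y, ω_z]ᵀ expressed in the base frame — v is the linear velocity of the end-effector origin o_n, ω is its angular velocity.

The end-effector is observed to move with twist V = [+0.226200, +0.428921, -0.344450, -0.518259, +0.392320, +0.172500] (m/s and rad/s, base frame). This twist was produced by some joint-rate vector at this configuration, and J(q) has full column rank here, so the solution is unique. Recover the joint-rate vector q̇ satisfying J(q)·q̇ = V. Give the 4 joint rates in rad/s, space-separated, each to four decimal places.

-0.0780 0.4840 0.4600 0.0410

o_n = [-0.2363, 0.3829, 0.7682]
J₁: ẑ×o_n = [-0.3829, -0.2363, 0.0000], ω = ẑ
J2: z=[-0.1908, 0.9816, 0.0000] o=[-0.5006, -0.0973, 0.0000] → [0.7541, 0.1466, -0.3511, -0.1908, 0.9816, 0.0000]
J3: z=[-0.8501, -0.1652, 0.5000] o=[-0.4466, -0.0868, 0.0953] → [-0.3461, 0.6772, -0.3646, -0.8501, -0.1652, 0.5000]
J4: z=[-0.8501, -0.1652, 0.5000] o=[-0.5506, 0.1267, 0.1492] → [-0.2304, 0.6834, -0.1659, -0.8501, -0.1652, 0.5000]
q̇ = J⁺·V = [-0.0780, 0.4840, 0.4600, 0.0410]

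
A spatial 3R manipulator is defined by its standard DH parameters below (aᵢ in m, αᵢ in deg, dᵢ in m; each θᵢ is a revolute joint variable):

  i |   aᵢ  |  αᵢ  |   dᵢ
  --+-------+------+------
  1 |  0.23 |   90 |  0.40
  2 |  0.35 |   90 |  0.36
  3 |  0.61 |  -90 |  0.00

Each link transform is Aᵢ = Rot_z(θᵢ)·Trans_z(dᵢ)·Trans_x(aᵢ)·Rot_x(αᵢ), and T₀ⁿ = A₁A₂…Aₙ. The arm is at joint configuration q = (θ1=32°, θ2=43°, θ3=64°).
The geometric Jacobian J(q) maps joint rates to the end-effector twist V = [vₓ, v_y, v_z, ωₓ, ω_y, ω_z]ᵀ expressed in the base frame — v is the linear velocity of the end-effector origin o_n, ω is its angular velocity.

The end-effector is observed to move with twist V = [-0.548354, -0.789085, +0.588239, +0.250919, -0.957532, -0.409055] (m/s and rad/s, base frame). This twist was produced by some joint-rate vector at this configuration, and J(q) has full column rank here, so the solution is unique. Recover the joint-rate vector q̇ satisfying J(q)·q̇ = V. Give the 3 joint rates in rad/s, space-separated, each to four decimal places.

o_n = [1.0593, -0.4091, 0.8211]
J₁: ẑ×o_n = [0.4091, 1.0593, -0.0000], ω = ẑ
J2: z=[0.5299, -0.8480, 0.0000] o=[0.1951, 0.1219, 0.4000] → [-0.3571, -0.2231, 0.4515, 0.5299, -0.8480, 0.0000]
J3: z=[0.5784, 0.3614, -0.7314] o=[0.6029, -0.0478, 0.6387] → [-0.1983, -0.4393, -0.3739, 0.5784, 0.3614, -0.7314]
q̇ = J⁺·V = [-0.7250, 0.9450, -0.4320]

-0.7250 0.9450 -0.4320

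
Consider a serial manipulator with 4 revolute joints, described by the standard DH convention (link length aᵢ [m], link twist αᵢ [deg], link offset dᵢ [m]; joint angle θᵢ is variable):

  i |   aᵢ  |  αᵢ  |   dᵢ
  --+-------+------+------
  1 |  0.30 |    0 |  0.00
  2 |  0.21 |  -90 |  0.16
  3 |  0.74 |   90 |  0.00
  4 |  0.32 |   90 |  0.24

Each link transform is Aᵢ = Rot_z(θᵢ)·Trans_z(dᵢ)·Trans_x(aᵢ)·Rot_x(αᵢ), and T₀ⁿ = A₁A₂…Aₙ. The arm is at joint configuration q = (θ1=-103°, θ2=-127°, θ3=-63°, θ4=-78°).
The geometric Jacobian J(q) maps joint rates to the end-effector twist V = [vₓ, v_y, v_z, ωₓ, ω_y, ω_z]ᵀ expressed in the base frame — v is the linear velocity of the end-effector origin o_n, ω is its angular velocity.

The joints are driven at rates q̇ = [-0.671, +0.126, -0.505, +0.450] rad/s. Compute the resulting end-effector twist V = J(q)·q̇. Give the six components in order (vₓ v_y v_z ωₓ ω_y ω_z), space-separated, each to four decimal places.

0.2694 -0.2489 0.2024 0.6446 0.0175 -0.3407

o_n = [-0.0606, 0.1864, 0.9876]
J₁: ẑ×o_n = [-0.1864, -0.0606, 0.0000], ω = ẑ
J2: z=[0.0000, 0.0000, 1.0000] o=[-0.0675, -0.2923, 0.0000] → [-0.4787, 0.0069, 0.0000, 0.0000, 0.0000, 1.0000]
J3: z=[-0.7660, -0.6428, 0.0000] o=[-0.2025, -0.1314, 0.1600] → [-0.5320, 0.6340, -0.1523, -0.7660, -0.6428, 0.0000]
J4: z=[0.5727, -0.6826, 0.4540] o=[-0.4184, 0.1259, 0.8193] → [-0.1423, 0.0661, 0.2789, 0.5727, -0.6826, 0.4540]
V = J·q̇ = [0.2694, -0.2489, 0.2024, 0.6446, 0.0175, -0.3407]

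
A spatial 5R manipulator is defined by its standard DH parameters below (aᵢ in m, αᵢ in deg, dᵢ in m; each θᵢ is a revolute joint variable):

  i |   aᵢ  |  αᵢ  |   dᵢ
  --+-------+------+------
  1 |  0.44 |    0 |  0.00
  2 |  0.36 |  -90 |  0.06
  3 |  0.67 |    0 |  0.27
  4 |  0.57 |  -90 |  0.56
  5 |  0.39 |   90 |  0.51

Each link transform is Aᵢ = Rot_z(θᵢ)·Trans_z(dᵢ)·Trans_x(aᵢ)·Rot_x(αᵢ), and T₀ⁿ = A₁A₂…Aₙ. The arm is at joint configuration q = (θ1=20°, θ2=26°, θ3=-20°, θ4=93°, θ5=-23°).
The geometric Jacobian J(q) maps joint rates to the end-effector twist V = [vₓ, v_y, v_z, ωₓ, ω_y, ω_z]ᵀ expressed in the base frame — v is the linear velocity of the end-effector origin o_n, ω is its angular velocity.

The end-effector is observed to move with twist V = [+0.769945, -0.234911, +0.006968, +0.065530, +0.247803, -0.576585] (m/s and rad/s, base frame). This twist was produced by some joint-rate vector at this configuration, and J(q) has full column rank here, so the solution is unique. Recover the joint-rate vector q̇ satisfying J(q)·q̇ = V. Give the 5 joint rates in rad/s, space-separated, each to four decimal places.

-0.7640 0.1190 0.0860 0.0390 -0.2340

o_n = [0.2441, 1.3893, -0.7484]
J₁: ẑ×o_n = [-1.3893, 0.2441, 0.0000], ω = ẑ
J2: z=[0.0000, 0.0000, 1.0000] o=[0.4135, 0.1505, 0.0000] → [-1.2388, -0.1694, 0.0000, 0.0000, 0.0000, 1.0000]
J3: z=[-0.7193, 0.6947, 0.0000] o=[0.6635, 0.4095, 0.0600] → [-0.5615, -0.5815, -0.4135, -0.7193, 0.6947, 0.0000]
J4: z=[-0.7193, 0.6947, 0.0000] o=[0.9067, 1.0499, 0.2892] → [-0.7207, -0.7463, 0.2161, -0.7193, 0.6947, 0.0000]
J5: z=[-0.6643, -0.6879, -0.2924] o=[0.6196, 1.5588, -0.2559] → [0.2892, -0.2173, -0.1457, -0.6643, -0.6879, -0.2924]
q̇ = J⁺·V = [-0.7640, 0.1190, 0.0860, 0.0390, -0.2340]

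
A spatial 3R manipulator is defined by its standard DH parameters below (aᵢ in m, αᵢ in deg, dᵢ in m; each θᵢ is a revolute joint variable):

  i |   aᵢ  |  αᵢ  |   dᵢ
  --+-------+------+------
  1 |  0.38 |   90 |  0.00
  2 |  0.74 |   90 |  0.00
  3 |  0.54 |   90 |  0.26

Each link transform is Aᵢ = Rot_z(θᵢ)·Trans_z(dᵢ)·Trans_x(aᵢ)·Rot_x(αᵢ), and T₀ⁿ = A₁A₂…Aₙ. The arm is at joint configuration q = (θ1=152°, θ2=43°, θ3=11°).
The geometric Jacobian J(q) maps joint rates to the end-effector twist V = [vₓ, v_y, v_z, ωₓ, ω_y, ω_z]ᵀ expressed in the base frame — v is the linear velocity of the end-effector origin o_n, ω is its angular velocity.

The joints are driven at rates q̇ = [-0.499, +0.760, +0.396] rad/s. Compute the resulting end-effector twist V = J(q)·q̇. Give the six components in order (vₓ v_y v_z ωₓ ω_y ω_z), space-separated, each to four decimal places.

o_n = [-1.2639, 0.7887, 0.6760]
J₁: ẑ×o_n = [-0.7887, -1.2639, 0.0000], ω = ẑ
J2: z=[0.4695, 0.8829, 0.0000] o=[-0.3355, 0.1784, 0.0000] → [0.5969, -0.3174, 1.1062, 0.4695, 0.8829, 0.0000]
J3: z=[-0.6022, 0.3202, -0.7314] o=[-0.8134, 0.4325, 0.5047] → [0.3154, 0.4327, -0.0703, -0.6022, 0.3202, -0.7314]
V = J·q̇ = [0.9721, 0.5608, 0.8129, 0.1183, 0.7978, -0.7886]

0.9721 0.5608 0.8129 0.1183 0.7978 -0.7886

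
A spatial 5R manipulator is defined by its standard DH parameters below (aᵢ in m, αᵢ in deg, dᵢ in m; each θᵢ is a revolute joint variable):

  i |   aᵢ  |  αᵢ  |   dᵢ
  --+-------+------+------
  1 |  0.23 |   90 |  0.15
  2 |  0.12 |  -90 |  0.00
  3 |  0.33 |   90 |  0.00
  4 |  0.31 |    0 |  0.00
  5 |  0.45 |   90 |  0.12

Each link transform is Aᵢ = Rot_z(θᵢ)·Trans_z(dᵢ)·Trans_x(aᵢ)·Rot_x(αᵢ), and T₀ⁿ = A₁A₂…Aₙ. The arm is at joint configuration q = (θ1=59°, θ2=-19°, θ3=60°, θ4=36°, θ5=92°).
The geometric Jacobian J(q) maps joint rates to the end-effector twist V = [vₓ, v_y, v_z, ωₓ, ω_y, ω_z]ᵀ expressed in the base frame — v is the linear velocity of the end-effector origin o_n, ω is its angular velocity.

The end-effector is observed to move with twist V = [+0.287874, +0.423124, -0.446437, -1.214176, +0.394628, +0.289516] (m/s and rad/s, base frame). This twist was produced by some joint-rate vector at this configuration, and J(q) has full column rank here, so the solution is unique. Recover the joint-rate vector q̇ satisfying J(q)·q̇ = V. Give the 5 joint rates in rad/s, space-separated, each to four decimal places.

o_n = [0.2174, 0.7561, 0.5352]
J₁: ẑ×o_n = [-0.7561, 0.2174, 0.0000], ω = ẑ
J2: z=[0.8572, -0.5150, 0.0000] o=[0.1185, 0.1971, 0.1500] → [-0.1984, -0.3302, 0.5301, 0.8572, -0.5150, 0.0000]
J3: z=[0.1677, 0.2791, 0.9455] o=[0.1769, 0.2944, 0.1109] → [-0.3181, -0.0328, 0.0661, 0.1677, 0.2791, 0.9455]
J4: z=[0.8503, 0.4444, -0.2820] o=[0.0123, 0.5753, 0.0572] → [0.2634, -0.4643, 0.0626, 0.8503, 0.4444, -0.2820]
J5: z=[0.8503, 0.4444, -0.2820] o=[-0.0823, 0.8397, 0.1887] → [0.1304, -0.3792, -0.2042, 0.8503, 0.4444, -0.2820]
q̇ = J⁺·V = [-0.7760, -0.8870, 0.9140, -0.6840, -0.0300]

-0.7760 -0.8870 0.9140 -0.6840 -0.0300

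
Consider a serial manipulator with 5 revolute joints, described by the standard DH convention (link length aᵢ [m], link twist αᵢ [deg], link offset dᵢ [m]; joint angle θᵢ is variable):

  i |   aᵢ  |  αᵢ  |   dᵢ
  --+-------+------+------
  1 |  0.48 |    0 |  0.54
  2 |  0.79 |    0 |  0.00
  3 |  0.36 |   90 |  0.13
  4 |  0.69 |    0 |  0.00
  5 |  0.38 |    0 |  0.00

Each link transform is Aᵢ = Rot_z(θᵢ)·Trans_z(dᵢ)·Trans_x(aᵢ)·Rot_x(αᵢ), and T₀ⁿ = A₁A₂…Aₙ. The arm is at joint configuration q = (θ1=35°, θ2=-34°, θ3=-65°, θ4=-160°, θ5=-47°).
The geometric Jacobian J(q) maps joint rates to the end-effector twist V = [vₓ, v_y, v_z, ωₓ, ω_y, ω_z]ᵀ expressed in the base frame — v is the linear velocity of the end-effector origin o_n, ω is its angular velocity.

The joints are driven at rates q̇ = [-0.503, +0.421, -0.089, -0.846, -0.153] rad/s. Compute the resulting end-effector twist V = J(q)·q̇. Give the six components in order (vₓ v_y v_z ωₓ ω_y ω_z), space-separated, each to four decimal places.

o_n = [0.9082, 0.8526, 0.6065]
J₁: ẑ×o_n = [-0.8526, 0.9082, 0.0000], ω = ẑ
J2: z=[0.0000, 0.0000, 1.0000] o=[0.3932, 0.2753, 0.5400] → [-0.5773, 0.5150, 0.0000, 0.0000, 0.0000, 1.0000]
J3: z=[0.0000, 0.0000, 1.0000] o=[1.1831, 0.2891, 0.5400] → [-0.5635, -0.2748, 0.0000, 0.0000, 0.0000, 1.0000]
J4: z=[-0.8988, -0.4384, 0.0000] o=[1.3409, -0.0345, 0.6700] → [0.0278, -0.0571, -0.9870, -0.8988, -0.4384, 0.0000]
J5: z=[-0.8988, -0.4384, 0.0000] o=[1.0567, 0.5483, 0.4340] → [-0.0756, 0.1551, -0.3386, -0.8988, -0.4384, 0.0000]
V = J·q̇ = [0.2240, -0.1910, 0.8868, 0.8979, 0.4379, -0.1710]

0.2240 -0.1910 0.8868 0.8979 0.4379 -0.1710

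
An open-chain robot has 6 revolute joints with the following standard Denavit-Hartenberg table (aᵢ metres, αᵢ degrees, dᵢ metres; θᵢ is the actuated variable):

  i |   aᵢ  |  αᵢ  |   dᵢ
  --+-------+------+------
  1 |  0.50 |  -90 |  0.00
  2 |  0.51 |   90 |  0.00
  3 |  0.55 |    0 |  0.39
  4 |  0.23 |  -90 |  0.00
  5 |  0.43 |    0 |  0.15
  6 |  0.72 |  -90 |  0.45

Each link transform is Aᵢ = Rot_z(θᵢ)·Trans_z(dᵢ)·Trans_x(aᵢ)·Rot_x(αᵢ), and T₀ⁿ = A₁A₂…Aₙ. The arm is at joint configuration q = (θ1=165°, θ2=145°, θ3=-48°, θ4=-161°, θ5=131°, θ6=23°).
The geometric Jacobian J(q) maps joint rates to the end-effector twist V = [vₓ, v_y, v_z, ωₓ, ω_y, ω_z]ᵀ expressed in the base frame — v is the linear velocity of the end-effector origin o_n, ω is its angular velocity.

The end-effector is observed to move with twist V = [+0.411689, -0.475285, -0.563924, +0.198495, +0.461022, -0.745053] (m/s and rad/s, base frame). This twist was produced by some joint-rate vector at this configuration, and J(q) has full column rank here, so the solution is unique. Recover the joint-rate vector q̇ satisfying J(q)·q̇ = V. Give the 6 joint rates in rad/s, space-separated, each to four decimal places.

-0.7090 -0.6410 -0.2760 0.2640 0.0680 -0.2330

o_n = [0.9334, 1.0673, -0.4826]
J₁: ẑ×o_n = [-1.0673, 0.9334, 0.0000], ω = ẑ
J2: z=[-0.2588, -0.9659, 0.0000] o=[-0.4830, 0.1294, 0.0000] → [0.4662, -0.1249, 1.1254, -0.2588, -0.9659, 0.0000]
J3: z=[-0.5540, 0.1485, -0.8192] o=[-0.0794, 0.0213, -0.2925] → [0.8286, -0.9350, -0.7299, -0.5540, 0.1485, -0.8192]
J4: z=[-0.5540, 0.1485, -0.8192] o=[0.1015, 0.3960, -0.8231] → [0.6005, -0.4929, -0.4954, -0.5540, 0.1485, -0.8192]
J5: z=[-0.1572, 0.9476, 0.2781] o=[-0.0866, 0.3309, -0.7077] → [0.0085, 0.3190, -1.0823, -0.1572, 0.9476, 0.2781]
J6: z=[-0.1572, 0.9476, 0.2781] o=[0.3003, 0.5047, -0.5417] → [-0.1005, 0.1853, -0.6884, -0.1572, 0.9476, 0.2781]
q̇ = J⁺·V = [-0.7090, -0.6410, -0.2760, 0.2640, 0.0680, -0.2330]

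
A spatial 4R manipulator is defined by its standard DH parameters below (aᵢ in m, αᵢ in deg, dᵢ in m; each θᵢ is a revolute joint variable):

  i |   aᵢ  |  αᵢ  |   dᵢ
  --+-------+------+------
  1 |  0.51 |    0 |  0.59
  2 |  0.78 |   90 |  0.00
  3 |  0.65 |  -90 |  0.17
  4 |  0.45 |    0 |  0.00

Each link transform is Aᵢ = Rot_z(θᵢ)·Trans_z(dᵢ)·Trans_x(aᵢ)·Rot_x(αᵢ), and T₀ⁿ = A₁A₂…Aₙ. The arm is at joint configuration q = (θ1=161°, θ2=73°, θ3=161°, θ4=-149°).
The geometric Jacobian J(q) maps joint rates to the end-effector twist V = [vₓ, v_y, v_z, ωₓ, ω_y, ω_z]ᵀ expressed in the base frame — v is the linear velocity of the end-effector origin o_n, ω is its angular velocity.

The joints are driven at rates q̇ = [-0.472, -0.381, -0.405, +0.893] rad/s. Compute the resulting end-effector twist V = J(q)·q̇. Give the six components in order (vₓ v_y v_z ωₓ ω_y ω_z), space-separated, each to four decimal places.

o_n = [-1.1188, -0.0267, 0.6760]
J₁: ẑ×o_n = [0.0267, -1.1188, 0.0000], ω = ẑ
J2: z=[0.0000, 0.0000, 1.0000] o=[-0.4822, 0.1660, 0.5900] → [0.1927, -0.6366, 0.0000, 0.0000, 0.0000, 1.0000]
J3: z=[-0.8090, 0.5878, 0.0000] o=[-0.9407, -0.4650, 0.5900] → [0.0506, 0.0696, -0.2499, -0.8090, 0.5878, 0.0000]
J4: z=[0.1914, 0.2634, -0.9455] o=[-0.7170, 0.1321, 0.8016] → [-0.1833, 0.4040, 0.0755, 0.1914, 0.2634, -0.9455]
V = J·q̇ = [-0.2701, 1.1032, 0.1686, 0.4985, -0.0028, -1.6973]

-0.2701 1.1032 0.1686 0.4985 -0.0028 -1.6973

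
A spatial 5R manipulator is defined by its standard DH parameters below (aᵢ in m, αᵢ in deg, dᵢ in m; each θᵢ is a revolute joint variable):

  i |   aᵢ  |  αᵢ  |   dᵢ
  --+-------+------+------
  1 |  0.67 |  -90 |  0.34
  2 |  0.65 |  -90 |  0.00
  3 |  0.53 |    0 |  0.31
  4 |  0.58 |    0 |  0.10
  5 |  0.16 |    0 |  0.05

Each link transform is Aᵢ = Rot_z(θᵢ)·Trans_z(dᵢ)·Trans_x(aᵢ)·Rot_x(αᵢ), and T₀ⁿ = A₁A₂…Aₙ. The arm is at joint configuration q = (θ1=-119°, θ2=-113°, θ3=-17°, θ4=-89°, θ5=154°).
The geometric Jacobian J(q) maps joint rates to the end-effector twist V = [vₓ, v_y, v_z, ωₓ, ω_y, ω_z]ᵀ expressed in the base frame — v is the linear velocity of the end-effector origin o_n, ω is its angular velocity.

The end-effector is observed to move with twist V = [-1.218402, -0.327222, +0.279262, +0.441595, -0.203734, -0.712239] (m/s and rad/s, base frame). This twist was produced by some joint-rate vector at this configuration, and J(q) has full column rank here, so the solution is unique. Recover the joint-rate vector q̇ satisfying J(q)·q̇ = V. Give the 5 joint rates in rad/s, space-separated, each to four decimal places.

-0.6970 0.4850 0.9690 -0.7100 -0.2980

o_n = [0.1982, -0.8668, 1.5360]
J₁: ẑ×o_n = [0.8668, 0.1982, -0.0000], ω = ẑ
J2: z=[0.8746, -0.4848, 0.0000] o=[-0.3248, -0.5860, 0.3400] → [-0.5798, -1.0460, 0.0079, 0.8746, -0.4848, 0.0000]
J3: z=[-0.4463, -0.8051, 0.3907] o=[-0.2017, -0.3639, 0.9383] → [-0.2847, 0.4230, 0.5464, -0.4463, -0.8051, 0.3907]
J4: z=[-0.4463, -0.8051, 0.3907] o=[-0.1085, -0.5154, 1.5260] → [0.1293, 0.1243, 0.4038, -0.4463, -0.8051, 0.3907]
J5: z=[-0.4463, -0.8051, 0.3907] o=[0.3042, -0.9208, 1.4179] → [-0.1162, 0.0113, -0.1095, -0.4463, -0.8051, 0.3907]
q̇ = J⁺·V = [-0.6970, 0.4850, 0.9690, -0.7100, -0.2980]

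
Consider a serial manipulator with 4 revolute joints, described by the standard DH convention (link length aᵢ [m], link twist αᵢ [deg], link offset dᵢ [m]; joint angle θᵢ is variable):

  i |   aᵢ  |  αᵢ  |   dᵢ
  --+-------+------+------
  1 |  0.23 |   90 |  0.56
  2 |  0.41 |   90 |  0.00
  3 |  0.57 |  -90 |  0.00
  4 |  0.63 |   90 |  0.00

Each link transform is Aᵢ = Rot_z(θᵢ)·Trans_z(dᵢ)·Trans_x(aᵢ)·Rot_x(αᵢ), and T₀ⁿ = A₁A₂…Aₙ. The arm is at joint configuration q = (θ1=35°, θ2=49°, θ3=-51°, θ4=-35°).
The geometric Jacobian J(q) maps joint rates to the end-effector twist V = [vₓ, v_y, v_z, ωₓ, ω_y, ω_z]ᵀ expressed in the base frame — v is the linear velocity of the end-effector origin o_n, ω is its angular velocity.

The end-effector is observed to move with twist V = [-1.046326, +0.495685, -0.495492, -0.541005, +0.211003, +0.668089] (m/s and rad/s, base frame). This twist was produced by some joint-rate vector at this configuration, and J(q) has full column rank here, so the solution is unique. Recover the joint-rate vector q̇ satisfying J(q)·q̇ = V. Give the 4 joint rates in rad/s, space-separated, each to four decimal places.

0.8710 -0.1880 -0.1100 -0.4690

o_n = [0.5153, 1.3912, 1.1482]
J₁: ẑ×o_n = [-1.3912, 0.5153, 0.0000], ω = ẑ
J2: z=[0.5736, -0.8192, 0.0000] o=[0.1884, 0.1319, 0.5600] → [-0.4818, -0.3374, 0.9901, 0.5736, -0.8192, 0.0000]
J3: z=[0.6182, 0.4329, -0.6561] o=[0.4087, 0.2862, 0.8694] → [0.8456, -0.2423, 0.6370, 0.6182, 0.4329, -0.6561]
J4: z=[0.7786, -0.2231, 0.5865] o=[0.3474, 0.7841, 1.1402] → [-0.3579, 0.0922, 0.5102, 0.7786, -0.2231, 0.5865]
q̇ = J⁺·V = [0.8710, -0.1880, -0.1100, -0.4690]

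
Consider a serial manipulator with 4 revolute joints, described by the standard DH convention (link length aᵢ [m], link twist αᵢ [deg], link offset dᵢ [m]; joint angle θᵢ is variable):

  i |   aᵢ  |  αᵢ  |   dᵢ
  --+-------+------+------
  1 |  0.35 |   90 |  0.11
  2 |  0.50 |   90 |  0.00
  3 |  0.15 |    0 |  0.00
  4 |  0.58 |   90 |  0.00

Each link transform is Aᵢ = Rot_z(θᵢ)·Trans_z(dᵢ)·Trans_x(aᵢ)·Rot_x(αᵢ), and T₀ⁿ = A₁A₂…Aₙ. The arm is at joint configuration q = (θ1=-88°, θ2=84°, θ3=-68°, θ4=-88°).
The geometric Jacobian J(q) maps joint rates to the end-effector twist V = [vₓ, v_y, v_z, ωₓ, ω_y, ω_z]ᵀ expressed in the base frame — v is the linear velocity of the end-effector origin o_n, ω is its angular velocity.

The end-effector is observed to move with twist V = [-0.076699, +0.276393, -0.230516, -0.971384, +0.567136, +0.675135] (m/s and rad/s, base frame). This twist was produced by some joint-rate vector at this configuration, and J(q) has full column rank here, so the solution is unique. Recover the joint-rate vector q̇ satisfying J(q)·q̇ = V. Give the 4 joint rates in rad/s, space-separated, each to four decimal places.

o_n = [0.3871, -0.3395, 0.1362]
J₁: ẑ×o_n = [0.3395, 0.3871, -0.0000], ω = ẑ
J2: z=[-0.9994, -0.0349, 0.0000] o=[0.0122, -0.3498, 0.1100] → [-0.0009, 0.0262, 0.0028, -0.9994, -0.0349, 0.0000]
J3: z=[0.0347, -0.9939, -0.1045] o=[0.0140, -0.4020, 0.6073] → [0.4747, -0.0226, 0.3729, 0.0347, -0.9939, -0.1045]
J4: z=[0.0347, -0.9939, -0.1045] o=[0.1532, -0.4030, 0.6631] → [0.5304, -0.0062, 0.2346, 0.0347, -0.9939, -0.1045]
q̇ = J⁺·V = [0.6120, 0.9510, -0.6610, 0.0570]

0.6120 0.9510 -0.6610 0.0570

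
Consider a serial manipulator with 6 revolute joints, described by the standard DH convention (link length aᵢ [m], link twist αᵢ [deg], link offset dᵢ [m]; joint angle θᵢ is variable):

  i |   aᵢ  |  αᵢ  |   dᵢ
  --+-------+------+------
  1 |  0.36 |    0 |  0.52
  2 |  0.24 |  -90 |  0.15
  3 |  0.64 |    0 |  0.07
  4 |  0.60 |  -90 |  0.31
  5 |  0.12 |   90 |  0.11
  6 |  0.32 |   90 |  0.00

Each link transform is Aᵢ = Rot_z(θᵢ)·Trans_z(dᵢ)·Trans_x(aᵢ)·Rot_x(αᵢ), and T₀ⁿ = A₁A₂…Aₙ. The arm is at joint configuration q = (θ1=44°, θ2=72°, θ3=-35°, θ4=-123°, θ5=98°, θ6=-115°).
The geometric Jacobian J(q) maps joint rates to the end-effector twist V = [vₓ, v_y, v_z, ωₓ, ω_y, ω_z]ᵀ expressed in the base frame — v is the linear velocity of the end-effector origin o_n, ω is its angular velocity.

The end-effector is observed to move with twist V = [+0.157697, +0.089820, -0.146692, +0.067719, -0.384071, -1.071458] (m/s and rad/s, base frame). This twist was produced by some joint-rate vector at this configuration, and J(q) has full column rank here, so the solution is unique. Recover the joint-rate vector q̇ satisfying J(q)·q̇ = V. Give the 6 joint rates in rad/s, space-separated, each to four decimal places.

-0.8940 0.4940 0.3900 -0.2690 -0.7630 0.0970

o_n = [-0.1569, 0.2014, 1.0957]
J₁: ẑ×o_n = [-0.2014, -0.1569, 0.0000], ω = ẑ
J2: z=[0.0000, 0.0000, 1.0000] o=[0.2590, 0.2501, 0.5200] → [0.0487, -0.4158, 0.0000, 0.0000, 0.0000, 1.0000]
J3: z=[-0.8988, -0.4384, 0.0000] o=[0.1538, 0.4658, 0.6700] → [-0.1866, 0.3826, 0.1015, -0.8988, -0.4384, 0.0000]
J4: z=[-0.8988, -0.4384, 0.0000] o=[-0.1390, 0.9063, 1.0371] → [-0.0257, 0.0527, 0.6257, -0.8988, -0.4384, 0.0000]
J5: z=[-0.1642, 0.3367, 0.9272] o=[-0.1737, 0.2704, 1.2619] → [0.0080, -0.0116, 0.0057, -0.1642, 0.3367, 0.9272]
J6: z=[0.5276, -0.7642, 0.3710] o=[-0.0918, 0.3734, 1.3576] → [0.2639, 0.1140, -0.1405, 0.5276, -0.7642, 0.3710]
q̇ = J⁺·V = [-0.8940, 0.4940, 0.3900, -0.2690, -0.7630, 0.0970]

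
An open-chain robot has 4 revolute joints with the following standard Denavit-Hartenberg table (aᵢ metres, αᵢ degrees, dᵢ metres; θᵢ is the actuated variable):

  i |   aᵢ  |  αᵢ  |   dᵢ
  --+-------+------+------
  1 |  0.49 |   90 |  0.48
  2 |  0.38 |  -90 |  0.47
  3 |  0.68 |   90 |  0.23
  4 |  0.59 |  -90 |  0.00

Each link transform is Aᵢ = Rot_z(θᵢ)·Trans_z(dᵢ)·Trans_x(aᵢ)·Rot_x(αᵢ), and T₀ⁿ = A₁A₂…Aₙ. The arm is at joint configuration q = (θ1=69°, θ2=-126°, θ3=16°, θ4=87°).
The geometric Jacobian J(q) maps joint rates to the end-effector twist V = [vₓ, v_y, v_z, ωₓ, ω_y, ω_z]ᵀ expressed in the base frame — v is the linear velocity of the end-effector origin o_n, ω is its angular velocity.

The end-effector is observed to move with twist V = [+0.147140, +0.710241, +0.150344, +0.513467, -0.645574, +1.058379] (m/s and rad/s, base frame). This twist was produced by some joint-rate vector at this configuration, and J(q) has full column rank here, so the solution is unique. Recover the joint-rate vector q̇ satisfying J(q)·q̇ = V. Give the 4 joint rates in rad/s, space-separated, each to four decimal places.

0.9150 0.2570 -0.4230 0.4720

o_n = [0.4450, 0.3945, -0.8618]
J₁: ẑ×o_n = [-0.3945, 0.4450, 0.0000], ω = ẑ
J2: z=[0.9336, -0.3584, 0.0000] o=[0.1756, 0.4575, 0.4800] → [0.4808, 1.2526, 0.0377, 0.9336, -0.3584, 0.0000]
J3: z=[0.2899, 0.7553, -0.5878] o=[0.5343, 0.0805, 0.1726] → [-0.5967, 0.3524, 0.1585, 0.2899, 0.7553, -0.5878]
J4: z=[0.8394, -0.4957, -0.2230] o=[0.2883, -0.0373, -0.4914] → [0.2799, 0.2759, 0.4401, 0.8394, -0.4957, -0.2230]
q̇ = J⁺·V = [0.9150, 0.2570, -0.4230, 0.4720]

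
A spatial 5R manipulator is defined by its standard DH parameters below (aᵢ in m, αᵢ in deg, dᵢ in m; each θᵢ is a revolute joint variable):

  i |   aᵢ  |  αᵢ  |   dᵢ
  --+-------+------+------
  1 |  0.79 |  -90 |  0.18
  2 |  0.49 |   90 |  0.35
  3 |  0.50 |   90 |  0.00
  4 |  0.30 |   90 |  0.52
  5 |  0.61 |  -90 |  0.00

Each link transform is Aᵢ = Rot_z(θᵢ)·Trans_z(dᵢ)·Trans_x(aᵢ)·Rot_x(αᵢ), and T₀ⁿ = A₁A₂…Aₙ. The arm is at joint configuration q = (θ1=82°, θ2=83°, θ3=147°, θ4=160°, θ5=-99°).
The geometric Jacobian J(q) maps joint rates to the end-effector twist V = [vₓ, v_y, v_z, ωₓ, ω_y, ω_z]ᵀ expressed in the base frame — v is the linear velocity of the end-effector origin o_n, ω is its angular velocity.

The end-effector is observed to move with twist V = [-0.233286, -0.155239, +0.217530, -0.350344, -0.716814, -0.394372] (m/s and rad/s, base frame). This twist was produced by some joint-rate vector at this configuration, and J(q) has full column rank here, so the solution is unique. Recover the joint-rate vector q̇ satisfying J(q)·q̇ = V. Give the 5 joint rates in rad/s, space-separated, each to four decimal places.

-0.1130 0.3840 -0.1520 -0.0130 -0.6760

o_n = [-0.3213, 0.9361, 0.0030]
J₁: ẑ×o_n = [-0.9361, -0.3213, 0.0000], ω = ẑ
J2: z=[-0.9903, 0.1392, 0.0000] o=[0.1099, 0.7823, 0.1800] → [-0.0246, -0.1753, -0.0922, -0.9903, 0.1392, 0.0000]
J3: z=[0.1381, 0.9829, 0.1219] o=[-0.2283, 0.8902, -0.3063] → [0.2984, -0.0541, 0.0977, 0.1381, 0.9829, 0.1219]
J4: z=[-0.8213, 0.1824, -0.5406] o=[-0.5051, 0.8774, 0.1099] → [0.0122, -0.1872, -0.0817, -0.8213, 0.1824, -0.5406]
J5: z=[-0.0595, 0.9149, 0.3992] o=[-0.7620, 1.0803, -0.3934] → [0.4202, 0.1995, -0.3946, -0.0595, 0.9149, 0.3992]
q̇ = J⁺·V = [-0.1130, 0.3840, -0.1520, -0.0130, -0.6760]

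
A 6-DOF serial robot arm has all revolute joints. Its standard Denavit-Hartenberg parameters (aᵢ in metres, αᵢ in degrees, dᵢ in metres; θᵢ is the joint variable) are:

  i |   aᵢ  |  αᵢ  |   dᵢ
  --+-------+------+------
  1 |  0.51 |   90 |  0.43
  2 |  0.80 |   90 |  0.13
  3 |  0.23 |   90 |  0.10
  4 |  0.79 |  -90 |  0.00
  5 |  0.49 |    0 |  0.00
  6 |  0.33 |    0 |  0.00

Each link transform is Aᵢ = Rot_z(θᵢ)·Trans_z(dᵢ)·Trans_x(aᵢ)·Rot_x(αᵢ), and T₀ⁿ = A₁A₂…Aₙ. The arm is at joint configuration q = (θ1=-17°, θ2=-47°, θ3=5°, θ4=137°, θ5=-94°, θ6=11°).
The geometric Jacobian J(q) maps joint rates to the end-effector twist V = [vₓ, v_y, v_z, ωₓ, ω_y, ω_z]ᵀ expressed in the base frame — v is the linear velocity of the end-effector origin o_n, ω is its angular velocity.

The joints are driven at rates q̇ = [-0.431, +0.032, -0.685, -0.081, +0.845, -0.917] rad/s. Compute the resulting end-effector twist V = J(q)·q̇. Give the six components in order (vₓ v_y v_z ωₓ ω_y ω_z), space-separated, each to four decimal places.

o_n = [0.5862, 0.5674, -0.3890]
J₁: ẑ×o_n = [-0.5674, 0.5862, 0.0000], ω = ẑ
J2: z=[-0.2924, -0.9563, 0.0000] o=[0.4877, -0.1491, 0.4300] → [0.7832, -0.2394, -0.1153, -0.2924, -0.9563, 0.0000]
J3: z=[-0.6994, 0.2138, -0.6820] o=[0.9715, -0.4329, -0.1551] → [0.6322, 0.0992, -0.6172, -0.6994, 0.2138, -0.6820]
J4: z=[0.3481, 0.9353, -0.0637] o=[1.0451, -0.4764, -0.3909] → [0.0683, 0.0286, 0.7926, 0.3481, 0.9353, -0.0637]
J5: z=[0.0858, 0.0359, 0.9957] o=[0.3076, -0.1983, -0.3374] → [-0.7642, 0.2818, 0.0557, 0.0858, 0.0359, 0.9957]
J6: z=[0.0858, 0.0359, 0.9957] o=[0.5097, 0.2468, -0.3708] → [-0.3198, 0.0777, 0.0247, 0.0858, 0.0359, 0.9957]
V = J·q̇ = [-0.5215, -0.1637, 0.3793, 0.4354, -0.2554, -0.0304]

-0.5215 -0.1637 0.3793 0.4354 -0.2554 -0.0304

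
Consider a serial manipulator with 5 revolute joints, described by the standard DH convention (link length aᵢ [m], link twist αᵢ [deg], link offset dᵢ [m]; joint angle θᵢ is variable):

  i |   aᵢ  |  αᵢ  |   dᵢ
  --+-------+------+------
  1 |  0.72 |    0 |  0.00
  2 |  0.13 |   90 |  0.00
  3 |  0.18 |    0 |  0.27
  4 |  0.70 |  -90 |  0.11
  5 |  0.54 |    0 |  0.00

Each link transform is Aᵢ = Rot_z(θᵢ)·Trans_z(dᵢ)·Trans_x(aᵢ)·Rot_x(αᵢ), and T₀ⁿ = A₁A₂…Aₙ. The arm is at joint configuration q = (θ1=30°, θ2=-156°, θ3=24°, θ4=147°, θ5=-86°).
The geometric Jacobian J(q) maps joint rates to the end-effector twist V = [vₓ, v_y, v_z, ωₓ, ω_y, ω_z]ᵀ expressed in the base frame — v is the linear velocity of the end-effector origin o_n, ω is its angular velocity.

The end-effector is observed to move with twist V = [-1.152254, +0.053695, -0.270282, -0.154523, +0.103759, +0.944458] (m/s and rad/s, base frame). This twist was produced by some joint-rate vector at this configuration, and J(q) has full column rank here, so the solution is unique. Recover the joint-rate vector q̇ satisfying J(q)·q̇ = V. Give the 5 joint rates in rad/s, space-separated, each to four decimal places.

0.8680 0.0330 -0.7970 0.9830 -0.0440

o_n = [0.1355, 1.2512, 0.1886]
J₁: ẑ×o_n = [-1.2512, 0.1355, 0.0000], ω = ẑ
J2: z=[0.0000, 0.0000, 1.0000] o=[0.6235, 0.3600, 0.0000] → [-0.8912, -0.4880, 0.0000, 0.0000, 0.0000, 1.0000]
J3: z=[-0.8090, 0.5878, 0.0000] o=[0.5471, 0.2548, 0.0000] → [0.1109, 0.1526, -0.5641, -0.8090, 0.5878, 0.0000]
J4: z=[-0.8090, 0.5878, 0.0000] o=[0.2320, 0.2805, 0.0732] → [0.0678, 0.0934, -0.7286, -0.8090, 0.5878, 0.0000]
J5: z=[0.0919, 0.1266, -0.9877] o=[0.5494, 0.9045, 0.1827] → [0.3432, 0.4083, 0.0843, 0.0919, 0.1266, -0.9877]
q̇ = J⁺·V = [0.8680, 0.0330, -0.7970, 0.9830, -0.0440]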